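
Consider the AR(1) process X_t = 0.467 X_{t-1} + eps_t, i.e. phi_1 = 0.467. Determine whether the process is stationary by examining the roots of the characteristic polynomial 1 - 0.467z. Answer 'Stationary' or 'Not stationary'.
\text{Stationary}

The AR(p) characteristic polynomial is P(z) = 1 - 0.467z.
Stationarity requires all roots to lie outside the unit circle, i.e. |z| > 1 for every root.
This is linear in z: 1 + (-0.467) z = 0  =>  z = -1/(-0.467) = 2.141328,  |z| = 2.141328.
Moduli of all roots: 2.1413.
All moduli strictly greater than 1? Yes.
Verdict: Stationary.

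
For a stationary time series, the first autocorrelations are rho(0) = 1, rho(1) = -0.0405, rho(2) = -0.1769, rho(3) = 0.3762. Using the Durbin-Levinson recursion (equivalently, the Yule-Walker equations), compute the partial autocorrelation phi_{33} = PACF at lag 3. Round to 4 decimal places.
\phi_{33} = 0.3730

The PACF at lag k is phi_{kk}, the last component of the solution
to the Yule-Walker system G_k phi = r_k where
  (G_k)_{ij} = rho(|i - j|), (r_k)_i = rho(i), i,j = 1..k.
Equivalently, Durbin-Levinson gives phi_{kk} iteratively:
  phi_{11} = rho(1)
  phi_{kk} = [rho(k) - sum_{j=1..k-1} phi_{k-1,j} rho(k-j)]
            / [1 - sum_{j=1..k-1} phi_{k-1,j} rho(j)],
  phi_{k,j} = phi_{k-1,j} - phi_{kk} phi_{k-1,k-j},  j = 1..k-1.
Step k = 1:
  phi_11 = rho(1) = -0.0405.
Step k = 2:
  phi_22 = [rho(2) - phi_11 rho(1)] / [1 - phi_11 rho(1)] = [-0.1769 - (-0.0405)(-0.0405)] / [1 - (-0.0405)(-0.0405)]
         = -0.17854025 / 0.99835975 = -0.178834.
  Update: phi_21 = phi_11 - phi_22 phi_11 = -0.0405 - (-0.178834)(-0.0405) = -0.047743.
Step k = 3:
  phi_33 = [rho(3) - phi_21 rho(2) - phi_22 rho(1)] / [1 - phi_21 rho(1) - phi_22 rho(2)]
    numerator   = 0.3762 - (-0.047743)(-0.1769) - (-0.178834)(-0.0405) = 0.36051155
    denominator = 1 - (-0.047743)(-0.0405) - (-0.178834)(-0.1769) = 0.96643076
  phi_33 = 0.36051155 / 0.96643076 = 0.373.
Therefore phi_{33} = 0.3730.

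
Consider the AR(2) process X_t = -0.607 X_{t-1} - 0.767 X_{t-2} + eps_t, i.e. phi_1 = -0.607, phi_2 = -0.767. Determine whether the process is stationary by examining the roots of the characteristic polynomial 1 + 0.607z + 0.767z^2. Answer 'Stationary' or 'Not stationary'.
\text{Stationary}

The AR(p) characteristic polynomial is P(z) = 1 + 0.607z + 0.767z^2.
Stationarity requires all roots to lie outside the unit circle, i.e. |z| > 1 for every root.
Set 1 + (0.607) z + (0.767) z^2 = 0, i.e. a z^2 + b z + c = 0 with a = 0.767, b = 0.607, c = 1.
Discriminant D = b^2 - 4ac = (0.607)^2 - 4*(0.767)*1 = 0.368449 - (3.068) = -2.699551.
D < 0, so the roots are the complex-conjugate pair z = (-b +/- i sqrt(-D)) / (2a) = -0.3957 +/- 1.0711i.
For a conjugate pair |z|^2 = z * conj(z) = (product of roots) = c/a = 1/(0.767) = 1.303781, so |z| = sqrt(1.303781) = 1.1418 for both roots.
Moduli of all roots: 1.1418, 1.1418.
All moduli strictly greater than 1? Yes.
Verdict: Stationary.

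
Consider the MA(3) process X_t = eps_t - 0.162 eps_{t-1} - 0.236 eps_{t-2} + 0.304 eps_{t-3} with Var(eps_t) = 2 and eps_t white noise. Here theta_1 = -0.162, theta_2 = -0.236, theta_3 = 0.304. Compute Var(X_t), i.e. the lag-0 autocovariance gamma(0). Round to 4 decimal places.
\gamma(0) = 2.3487

For an MA(q) process X_t = eps_t + sum_i theta_i eps_{t-i} with
Var(eps_t) = sigma^2, the variance is
  gamma(0) = sigma^2 * (1 + sum_i theta_i^2).
  sum_i theta_i^2 = (-0.162)^2 + (-0.236)^2 + (0.304)^2 = 0.026244 + 0.055696 + 0.092416 = 0.174356.
  gamma(0) = 2 * (1 + 0.174356) = 2 * 1.174356 = 2.348712, which rounds to 2.3487.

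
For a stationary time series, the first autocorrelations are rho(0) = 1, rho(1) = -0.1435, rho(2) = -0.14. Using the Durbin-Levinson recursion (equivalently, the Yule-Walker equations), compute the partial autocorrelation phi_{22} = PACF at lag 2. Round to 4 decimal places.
\phi_{22} = -0.1640

The PACF at lag k is phi_{kk}, the last component of the solution
to the Yule-Walker system G_k phi = r_k where
  (G_k)_{ij} = rho(|i - j|), (r_k)_i = rho(i), i,j = 1..k.
Equivalently, Durbin-Levinson gives phi_{kk} iteratively:
  phi_{11} = rho(1)
  phi_{kk} = [rho(k) - sum_{j=1..k-1} phi_{k-1,j} rho(k-j)]
            / [1 - sum_{j=1..k-1} phi_{k-1,j} rho(j)],
  phi_{k,j} = phi_{k-1,j} - phi_{kk} phi_{k-1,k-j},  j = 1..k-1.
Step k = 1:
  phi_11 = rho(1) = -0.1435.
Step k = 2:
  phi_22 = [rho(2) - phi_11 rho(1)] / [1 - phi_11 rho(1)] = [-0.14 - (-0.1435)(-0.1435)] / [1 - (-0.1435)(-0.1435)]
         = -0.16059225 / 0.97940775 = -0.164.
Therefore phi_{22} = -0.1640.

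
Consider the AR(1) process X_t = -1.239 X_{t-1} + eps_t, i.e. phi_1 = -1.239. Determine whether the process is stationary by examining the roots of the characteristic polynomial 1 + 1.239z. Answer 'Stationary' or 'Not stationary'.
\text{Not stationary}

The AR(p) characteristic polynomial is P(z) = 1 + 1.239z.
Stationarity requires all roots to lie outside the unit circle, i.e. |z| > 1 for every root.
This is linear in z: 1 + (1.239) z = 0  =>  z = -1/(1.239) = -0.807103,  |z| = 0.807103.
Moduli of all roots: 0.8071.
All moduli strictly greater than 1? No.
Verdict: Not stationary.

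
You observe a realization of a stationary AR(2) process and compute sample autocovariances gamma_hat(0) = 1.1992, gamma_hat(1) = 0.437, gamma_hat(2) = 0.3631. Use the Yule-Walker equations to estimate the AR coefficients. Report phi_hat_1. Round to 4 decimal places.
\hat\phi_{1} = 0.2930

The Yule-Walker equations for an AR(p) process read, in matrix form,
  Gamma_p phi = r_p,   with   (Gamma_p)_{ij} = gamma(|i - j|),
                       (r_p)_i = gamma(i),   i,j = 1..p.
Substitute the sample gammas (Toeplitz matrix and right-hand side of size 2):
  Gamma_p = [[1.1992, 0.437], [0.437, 1.1992]]
  r_p     = [0.437, 0.3631]
Written out:
  1.1992 phi_1 + 0.437 phi_2 = 0.437
  0.437 phi_1 + 1.1992 phi_2 = 0.3631
Solve by Cramer's rule:
  det = gamma(0)^2 - gamma(1)^2 = (1.1992)^2 - (0.437)^2 = 1.43808064 - 0.190969 = 1.24711164
  phi_hat_1 = [gamma(1) gamma(0) - gamma(1) gamma(2)] / det = [(0.437)(1.1992) - (0.437)(0.3631)] / 1.24711164 = 0.3653757 / 1.24711164 = 0.293
  phi_hat_2 = [gamma(0) gamma(2) - gamma(1)^2] / det = [(1.1992)(0.3631) - (0.437)^2] / 1.24711164 = 0.24446052 / 1.24711164 = 0.196
So phi_hat = [0.2930, 0.1960].
Therefore phi_hat_1 = 0.2930.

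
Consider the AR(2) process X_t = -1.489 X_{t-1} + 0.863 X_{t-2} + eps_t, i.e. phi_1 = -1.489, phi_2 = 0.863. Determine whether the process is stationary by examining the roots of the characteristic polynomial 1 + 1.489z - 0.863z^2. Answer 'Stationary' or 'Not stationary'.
\text{Not stationary}

The AR(p) characteristic polynomial is P(z) = 1 + 1.489z - 0.863z^2.
Stationarity requires all roots to lie outside the unit circle, i.e. |z| > 1 for every root.
Set 1 + (1.489) z + (-0.863) z^2 = 0, i.e. a z^2 + b z + c = 0 with a = -0.863, b = 1.489, c = 1.
Discriminant D = b^2 - 4ac = (1.489)^2 - 4*(-0.863)*1 = 2.217121 - (-3.452) = 5.669121.
D >= 0, so the roots are real: z = (-b +/- sqrt(D)) / (2a) = (-1.489 +/- 2.380992) / (-1.726).
  z_1 = (-1.489 + 2.380992) / (-1.726) = -0.5168,   |z_1| = 0.5168.
  z_2 = (-1.489 - 2.380992) / (-1.726) = 2.2422,   |z_2| = 2.2422.
Moduli of all roots: 0.5168, 2.2422.
All moduli strictly greater than 1? No.
Verdict: Not stationary.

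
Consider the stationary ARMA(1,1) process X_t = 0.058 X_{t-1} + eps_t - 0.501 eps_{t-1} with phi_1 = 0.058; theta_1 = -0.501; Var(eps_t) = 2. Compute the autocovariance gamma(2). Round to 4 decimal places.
\gamma(2) = -0.0501

Multiply the model equation by X_{t-k} and take expectations. With theta_0 = psi_0 = 1 and psi_j the MA(infinity) weights, this gives
  gamma(k) - sum_i phi_i gamma(k-i) = c_k,
  c_k = sigma^2 * sum_{j=k..q} theta_j psi_{j-k}   (c_k = 0 for k > q),
using gamma(-m) = gamma(m).
psi-weights needed (psi_j = theta_j + sum_i phi_i psi_{j-i}):
  psi_1 = theta_1 + phi_1 = -0.501 + (0.058) = -0.443
Right-hand sides:
  c_0 = sigma^2 (1 + theta_1 psi_1) = 2 * (1 + (-0.501)(-0.443)) = 2 * 1.221943 = 2.443886
  c_1 = sigma^2 theta_1 = 2 * (-0.501) = -1.002
  c_2 = 0
Equations for k = 0 and k = 1 (AR order 1):
  gamma(0) = phi_1 gamma(1) + c_0
  gamma(1) = phi_1 gamma(0) + c_1
Substituting the second into the first: gamma(0) (1 - phi_1^2) = c_0 + phi_1 c_1, so
  gamma(0) = (c_0 + phi_1 c_1) / (1 - phi_1^2) = (2.443886 + (0.058)(-1.002)) / (1 - (0.058)^2) = 2.38577 / 0.996636 = 2.393823.
  gamma(1) = phi_1 gamma(0) + c_1 = (0.058)(2.393823) + (-1.002) = -0.863158.
For k = 2 (> q): gamma(2) = phi_1 gamma(1) = (0.058)(-0.863158) = -0.050063.
Therefore gamma(2) = -0.0501 (to 4 decimal places).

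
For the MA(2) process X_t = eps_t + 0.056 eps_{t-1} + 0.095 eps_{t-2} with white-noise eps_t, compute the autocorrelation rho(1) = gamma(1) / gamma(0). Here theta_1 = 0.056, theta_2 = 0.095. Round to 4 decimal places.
\rho(1) = 0.0606

For an MA(q) process with theta_0 = 1, the autocovariance is
  gamma(k) = sigma^2 * sum_{i=0..q-k} theta_i * theta_{i+k},
and rho(k) = gamma(k) / gamma(0). Sigma^2 cancels.
  numerator   = (1)*(0.056) + (0.056)*(0.095) = 0.06132.
  denominator = (1)^2 + (0.056)^2 + (0.095)^2 = 1.012161.
  rho(1) = 0.06132 / 1.012161 = 0.0606.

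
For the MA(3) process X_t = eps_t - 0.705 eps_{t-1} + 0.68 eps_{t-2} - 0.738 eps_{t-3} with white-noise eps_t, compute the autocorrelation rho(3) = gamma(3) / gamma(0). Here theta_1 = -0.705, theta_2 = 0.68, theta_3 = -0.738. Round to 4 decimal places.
\rho(3) = -0.2947

For an MA(q) process with theta_0 = 1, the autocovariance is
  gamma(k) = sigma^2 * sum_{i=0..q-k} theta_i * theta_{i+k},
and rho(k) = gamma(k) / gamma(0). Sigma^2 cancels.
  numerator   = (1)*(-0.738) = -0.738.
  denominator = (1)^2 + (-0.705)^2 + (0.68)^2 + (-0.738)^2 = 2.504069.
  rho(3) = -0.738 / 2.504069 = -0.2947.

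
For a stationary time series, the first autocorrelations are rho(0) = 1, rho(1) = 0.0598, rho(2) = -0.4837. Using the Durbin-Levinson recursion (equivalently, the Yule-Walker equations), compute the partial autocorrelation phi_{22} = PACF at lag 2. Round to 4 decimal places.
\phi_{22} = -0.4890

The PACF at lag k is phi_{kk}, the last component of the solution
to the Yule-Walker system G_k phi = r_k where
  (G_k)_{ij} = rho(|i - j|), (r_k)_i = rho(i), i,j = 1..k.
Equivalently, Durbin-Levinson gives phi_{kk} iteratively:
  phi_{11} = rho(1)
  phi_{kk} = [rho(k) - sum_{j=1..k-1} phi_{k-1,j} rho(k-j)]
            / [1 - sum_{j=1..k-1} phi_{k-1,j} rho(j)],
  phi_{k,j} = phi_{k-1,j} - phi_{kk} phi_{k-1,k-j},  j = 1..k-1.
Step k = 1:
  phi_11 = rho(1) = 0.0598.
Step k = 2:
  phi_22 = [rho(2) - phi_11 rho(1)] / [1 - phi_11 rho(1)] = [-0.4837 - (0.0598)(0.0598)] / [1 - (0.0598)(0.0598)]
         = -0.48727604 / 0.99642396 = -0.489.
Therefore phi_{22} = -0.4890.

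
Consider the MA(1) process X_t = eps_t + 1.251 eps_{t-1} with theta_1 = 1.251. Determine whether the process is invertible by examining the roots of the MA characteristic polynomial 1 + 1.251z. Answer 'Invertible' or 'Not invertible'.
\text{Not invertible}

The MA(q) characteristic polynomial is P(z) = 1 + 1.251z.
Invertibility requires all roots to lie outside the unit circle, i.e. |z| > 1 for every root.
This is linear in z: 1 + (1.251) z = 0  =>  z = -1/(1.251) = -0.799361,  |z| = 0.799361.
Moduli of all roots: 0.7994.
All moduli strictly greater than 1? No.
Verdict: Not invertible.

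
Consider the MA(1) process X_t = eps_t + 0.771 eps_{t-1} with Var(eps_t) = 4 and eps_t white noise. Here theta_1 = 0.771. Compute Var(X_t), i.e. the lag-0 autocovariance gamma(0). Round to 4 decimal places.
\gamma(0) = 6.3778

For an MA(q) process X_t = eps_t + sum_i theta_i eps_{t-i} with
Var(eps_t) = sigma^2, the variance is
  gamma(0) = sigma^2 * (1 + sum_i theta_i^2).
  sum_i theta_i^2 = (0.771)^2 = 0.594441.
  gamma(0) = 4 * (1 + 0.594441) = 4 * 1.594441 = 6.377764, which rounds to 6.3778.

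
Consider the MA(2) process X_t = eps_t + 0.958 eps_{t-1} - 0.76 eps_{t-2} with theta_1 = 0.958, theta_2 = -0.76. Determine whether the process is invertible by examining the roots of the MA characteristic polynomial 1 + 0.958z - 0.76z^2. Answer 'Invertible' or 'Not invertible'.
\text{Not invertible}

The MA(q) characteristic polynomial is P(z) = 1 + 0.958z - 0.76z^2.
Invertibility requires all roots to lie outside the unit circle, i.e. |z| > 1 for every root.
Set 1 + (0.958) z + (-0.76) z^2 = 0, i.e. a z^2 + b z + c = 0 with a = -0.76, b = 0.958, c = 1.
Discriminant D = b^2 - 4ac = (0.958)^2 - 4*(-0.76)*1 = 0.917764 - (-3.04) = 3.957764.
D >= 0, so the roots are real: z = (-b +/- sqrt(D)) / (2a) = (-0.958 +/- 1.989413) / (-1.52).
  z_1 = (-0.958 + 1.989413) / (-1.52) = -0.6786,   |z_1| = 0.6786.
  z_2 = (-0.958 - 1.989413) / (-1.52) = 1.9391,   |z_2| = 1.9391.
Moduli of all roots: 0.6786, 1.9391.
All moduli strictly greater than 1? No.
Verdict: Not invertible.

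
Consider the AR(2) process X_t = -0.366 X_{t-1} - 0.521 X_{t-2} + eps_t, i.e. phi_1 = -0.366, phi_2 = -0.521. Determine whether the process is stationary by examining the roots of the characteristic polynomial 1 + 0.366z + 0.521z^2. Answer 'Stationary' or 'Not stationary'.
\text{Stationary}

The AR(p) characteristic polynomial is P(z) = 1 + 0.366z + 0.521z^2.
Stationarity requires all roots to lie outside the unit circle, i.e. |z| > 1 for every root.
Set 1 + (0.366) z + (0.521) z^2 = 0, i.e. a z^2 + b z + c = 0 with a = 0.521, b = 0.366, c = 1.
Discriminant D = b^2 - 4ac = (0.366)^2 - 4*(0.521)*1 = 0.133956 - (2.084) = -1.950044.
D < 0, so the roots are the complex-conjugate pair z = (-b +/- i sqrt(-D)) / (2a) = -0.3512 +/- 1.3402i.
For a conjugate pair |z|^2 = z * conj(z) = (product of roots) = c/a = 1/(0.521) = 1.919386, so |z| = sqrt(1.919386) = 1.3854 for both roots.
Moduli of all roots: 1.3854, 1.3854.
All moduli strictly greater than 1? Yes.
Verdict: Stationary.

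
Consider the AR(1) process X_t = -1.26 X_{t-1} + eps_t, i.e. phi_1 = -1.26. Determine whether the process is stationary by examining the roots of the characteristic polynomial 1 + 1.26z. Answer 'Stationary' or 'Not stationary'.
\text{Not stationary}

The AR(p) characteristic polynomial is P(z) = 1 + 1.26z.
Stationarity requires all roots to lie outside the unit circle, i.e. |z| > 1 for every root.
This is linear in z: 1 + (1.26) z = 0  =>  z = -1/(1.26) = -0.793651,  |z| = 0.793651.
Moduli of all roots: 0.7937.
All moduli strictly greater than 1? No.
Verdict: Not stationary.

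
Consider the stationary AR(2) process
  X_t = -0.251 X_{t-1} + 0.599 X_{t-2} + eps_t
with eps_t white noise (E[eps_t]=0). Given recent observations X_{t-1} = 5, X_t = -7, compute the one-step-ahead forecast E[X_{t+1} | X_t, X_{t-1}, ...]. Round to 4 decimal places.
E[X_{t+1} \mid \mathcal F_t] = 4.7520

For an AR(p) model X_t = c + sum_i phi_i X_{t-i} + eps_t, the
one-step-ahead conditional mean is
  E[X_{t+1} | X_t, ...] = c + sum_i phi_i X_{t+1-i}.
Substitute known values:
  E[X_{t+1} | ...] = (-0.251) * (-7) + (0.599) * (5)
                   = 4.7520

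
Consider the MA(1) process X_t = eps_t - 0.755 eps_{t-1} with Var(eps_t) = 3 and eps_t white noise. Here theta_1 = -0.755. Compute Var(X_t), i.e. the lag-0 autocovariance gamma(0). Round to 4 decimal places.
\gamma(0) = 4.7101

For an MA(q) process X_t = eps_t + sum_i theta_i eps_{t-i} with
Var(eps_t) = sigma^2, the variance is
  gamma(0) = sigma^2 * (1 + sum_i theta_i^2).
  sum_i theta_i^2 = (-0.755)^2 = 0.570025.
  gamma(0) = 3 * (1 + 0.570025) = 3 * 1.570025 = 4.710075, which rounds to 4.7101.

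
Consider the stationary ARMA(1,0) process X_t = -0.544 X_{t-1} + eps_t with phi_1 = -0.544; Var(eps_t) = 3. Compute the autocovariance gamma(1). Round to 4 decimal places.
\gamma(1) = -2.3180

Multiply the model equation by X_{t-k} and take expectations. With theta_0 = psi_0 = 1 and psi_j the MA(infinity) weights, this gives
  gamma(k) - sum_i phi_i gamma(k-i) = c_k,
  c_k = sigma^2 * sum_{j=k..q} theta_j psi_{j-k}   (c_k = 0 for k > q),
using gamma(-m) = gamma(m).
Pure AR (q = 0): c_0 = sigma^2 = 3, c_k = 0 for k >= 1.
Equations for k = 0 and k = 1 (AR order 1):
  gamma(0) = phi_1 gamma(1) + c_0
  gamma(1) = phi_1 gamma(0) + c_1
Substituting the second into the first: gamma(0) (1 - phi_1^2) = c_0 + phi_1 c_1, so
  gamma(0) = c_0 / (1 - phi_1^2) = 3 / (1 - (-0.544)^2) = 3 / 0.704064 = 4.260976.
  gamma(1) = phi_1 gamma(0) = (-0.544)(4.260976) = -2.317971.
Therefore gamma(1) = -2.3180 (to 4 decimal places).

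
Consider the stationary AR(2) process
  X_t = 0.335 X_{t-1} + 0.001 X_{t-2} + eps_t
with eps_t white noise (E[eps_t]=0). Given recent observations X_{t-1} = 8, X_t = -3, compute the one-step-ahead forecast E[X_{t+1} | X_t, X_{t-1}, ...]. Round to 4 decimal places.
E[X_{t+1} \mid \mathcal F_t] = -0.9970

For an AR(p) model X_t = c + sum_i phi_i X_{t-i} + eps_t, the
one-step-ahead conditional mean is
  E[X_{t+1} | X_t, ...] = c + sum_i phi_i X_{t+1-i}.
Substitute known values:
  E[X_{t+1} | ...] = (0.335) * (-3) + (0.001) * (8)
                   = -0.9970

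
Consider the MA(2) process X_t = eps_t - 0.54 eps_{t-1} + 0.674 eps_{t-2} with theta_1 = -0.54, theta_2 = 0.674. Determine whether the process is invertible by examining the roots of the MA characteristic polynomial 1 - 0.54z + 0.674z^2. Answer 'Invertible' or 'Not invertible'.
\text{Invertible}

The MA(q) characteristic polynomial is P(z) = 1 - 0.54z + 0.674z^2.
Invertibility requires all roots to lie outside the unit circle, i.e. |z| > 1 for every root.
Set 1 + (-0.54) z + (0.674) z^2 = 0, i.e. a z^2 + b z + c = 0 with a = 0.674, b = -0.54, c = 1.
Discriminant D = b^2 - 4ac = (-0.54)^2 - 4*(0.674)*1 = 0.2916 - (2.696) = -2.4044.
D < 0, so the roots are the complex-conjugate pair z = (-b +/- i sqrt(-D)) / (2a) = 0.4006 +/- 1.1503i.
For a conjugate pair |z|^2 = z * conj(z) = (product of roots) = c/a = 1/(0.674) = 1.48368, so |z| = sqrt(1.48368) = 1.2181 for both roots.
Moduli of all roots: 1.2181, 1.2181.
All moduli strictly greater than 1? Yes.
Verdict: Invertible.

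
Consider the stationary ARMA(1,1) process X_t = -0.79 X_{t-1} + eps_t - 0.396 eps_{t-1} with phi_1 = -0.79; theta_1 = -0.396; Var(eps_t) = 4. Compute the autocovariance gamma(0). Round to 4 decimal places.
\gamma(0) = 18.9678

Multiply the model equation by X_{t-k} and take expectations. With theta_0 = psi_0 = 1 and psi_j the MA(infinity) weights, this gives
  gamma(k) - sum_i phi_i gamma(k-i) = c_k,
  c_k = sigma^2 * sum_{j=k..q} theta_j psi_{j-k}   (c_k = 0 for k > q),
using gamma(-m) = gamma(m).
psi-weights needed (psi_j = theta_j + sum_i phi_i psi_{j-i}):
  psi_1 = theta_1 + phi_1 = -0.396 + (-0.79) = -1.186
Right-hand sides:
  c_0 = sigma^2 (1 + theta_1 psi_1) = 4 * (1 + (-0.396)(-1.186)) = 4 * 1.469656 = 5.878624
  c_1 = sigma^2 theta_1 = 4 * (-0.396) = -1.584
  c_2 = 0
Equations for k = 0 and k = 1 (AR order 1):
  gamma(0) = phi_1 gamma(1) + c_0
  gamma(1) = phi_1 gamma(0) + c_1
Substituting the second into the first: gamma(0) (1 - phi_1^2) = c_0 + phi_1 c_1, so
  gamma(0) = (c_0 + phi_1 c_1) / (1 - phi_1^2) = (5.878624 + (-0.79)(-1.584)) / (1 - (-0.79)^2) = 7.129984 / 0.3759 = 18.967768.
Therefore gamma(0) = 18.9678 (to 4 decimal places).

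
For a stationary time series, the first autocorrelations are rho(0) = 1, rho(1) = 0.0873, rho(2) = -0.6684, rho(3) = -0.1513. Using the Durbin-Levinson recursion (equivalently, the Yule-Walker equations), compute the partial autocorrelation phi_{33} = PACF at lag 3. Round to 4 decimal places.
\phi_{33} = 0.0118

The PACF at lag k is phi_{kk}, the last component of the solution
to the Yule-Walker system G_k phi = r_k where
  (G_k)_{ij} = rho(|i - j|), (r_k)_i = rho(i), i,j = 1..k.
Equivalently, Durbin-Levinson gives phi_{kk} iteratively:
  phi_{11} = rho(1)
  phi_{kk} = [rho(k) - sum_{j=1..k-1} phi_{k-1,j} rho(k-j)]
            / [1 - sum_{j=1..k-1} phi_{k-1,j} rho(j)],
  phi_{k,j} = phi_{k-1,j} - phi_{kk} phi_{k-1,k-j},  j = 1..k-1.
Step k = 1:
  phi_11 = rho(1) = 0.0873.
Step k = 2:
  phi_22 = [rho(2) - phi_11 rho(1)] / [1 - phi_11 rho(1)] = [-0.6684 - (0.0873)(0.0873)] / [1 - (0.0873)(0.0873)]
         = -0.67602129 / 0.99237871 = -0.681213.
  Update: phi_21 = phi_11 - phi_22 phi_11 = 0.0873 - (-0.681213)(0.0873) = 0.14677.
Step k = 3:
  phi_33 = [rho(3) - phi_21 rho(2) - phi_22 rho(1)] / [1 - phi_21 rho(1) - phi_22 rho(2)]
    numerator   = -0.1513 - (0.14677)(-0.6684) - (-0.681213)(0.0873) = 0.00627089
    denominator = 1 - (0.14677)(0.0873) - (-0.681213)(-0.6684) = 0.53186421
  phi_33 = 0.00627089 / 0.53186421 = 0.0118.
Therefore phi_{33} = 0.0118.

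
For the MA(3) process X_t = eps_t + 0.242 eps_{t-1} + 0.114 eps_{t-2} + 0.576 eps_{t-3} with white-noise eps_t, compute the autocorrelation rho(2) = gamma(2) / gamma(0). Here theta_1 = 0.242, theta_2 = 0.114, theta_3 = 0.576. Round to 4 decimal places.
\rho(2) = 0.1806

For an MA(q) process with theta_0 = 1, the autocovariance is
  gamma(k) = sigma^2 * sum_{i=0..q-k} theta_i * theta_{i+k},
and rho(k) = gamma(k) / gamma(0). Sigma^2 cancels.
  numerator   = (1)*(0.114) + (0.242)*(0.576) = 0.253392.
  denominator = (1)^2 + (0.242)^2 + (0.114)^2 + (0.576)^2 = 1.403336.
  rho(2) = 0.253392 / 1.403336 = 0.1806.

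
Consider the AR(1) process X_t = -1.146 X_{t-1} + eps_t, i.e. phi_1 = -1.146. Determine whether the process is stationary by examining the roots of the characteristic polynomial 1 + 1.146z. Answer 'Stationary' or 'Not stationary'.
\text{Not stationary}

The AR(p) characteristic polynomial is P(z) = 1 + 1.146z.
Stationarity requires all roots to lie outside the unit circle, i.e. |z| > 1 for every root.
This is linear in z: 1 + (1.146) z = 0  =>  z = -1/(1.146) = -0.8726,  |z| = 0.8726.
Moduli of all roots: 0.8726.
All moduli strictly greater than 1? No.
Verdict: Not stationary.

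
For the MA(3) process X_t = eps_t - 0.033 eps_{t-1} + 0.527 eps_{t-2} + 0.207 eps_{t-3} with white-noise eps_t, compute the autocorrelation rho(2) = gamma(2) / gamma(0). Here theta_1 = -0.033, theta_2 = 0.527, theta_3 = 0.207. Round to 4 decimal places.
\rho(2) = 0.3936

For an MA(q) process with theta_0 = 1, the autocovariance is
  gamma(k) = sigma^2 * sum_{i=0..q-k} theta_i * theta_{i+k},
and rho(k) = gamma(k) / gamma(0). Sigma^2 cancels.
  numerator   = (1)*(0.527) + (-0.033)*(0.207) = 0.520169.
  denominator = (1)^2 + (-0.033)^2 + (0.527)^2 + (0.207)^2 = 1.321667.
  rho(2) = 0.520169 / 1.321667 = 0.3936.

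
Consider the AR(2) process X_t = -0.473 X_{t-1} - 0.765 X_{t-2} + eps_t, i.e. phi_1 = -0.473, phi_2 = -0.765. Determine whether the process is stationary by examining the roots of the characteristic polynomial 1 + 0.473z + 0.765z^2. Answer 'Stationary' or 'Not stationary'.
\text{Stationary}

The AR(p) characteristic polynomial is P(z) = 1 + 0.473z + 0.765z^2.
Stationarity requires all roots to lie outside the unit circle, i.e. |z| > 1 for every root.
Set 1 + (0.473) z + (0.765) z^2 = 0, i.e. a z^2 + b z + c = 0 with a = 0.765, b = 0.473, c = 1.
Discriminant D = b^2 - 4ac = (0.473)^2 - 4*(0.765)*1 = 0.223729 - (3.06) = -2.836271.
D < 0, so the roots are the complex-conjugate pair z = (-b +/- i sqrt(-D)) / (2a) = -0.3092 +/- 1.1007i.
For a conjugate pair |z|^2 = z * conj(z) = (product of roots) = c/a = 1/(0.765) = 1.30719, so |z| = sqrt(1.30719) = 1.1433 for both roots.
Moduli of all roots: 1.1433, 1.1433.
All moduli strictly greater than 1? Yes.
Verdict: Stationary.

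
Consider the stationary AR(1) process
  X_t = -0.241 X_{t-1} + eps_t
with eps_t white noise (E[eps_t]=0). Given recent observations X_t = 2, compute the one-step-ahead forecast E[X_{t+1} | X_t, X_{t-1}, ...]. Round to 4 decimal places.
E[X_{t+1} \mid \mathcal F_t] = -0.4820

For an AR(p) model X_t = c + sum_i phi_i X_{t-i} + eps_t, the
one-step-ahead conditional mean is
  E[X_{t+1} | X_t, ...] = c + sum_i phi_i X_{t+1-i}.
Substitute known values:
  E[X_{t+1} | ...] = (-0.241) * (2)
                   = -0.4820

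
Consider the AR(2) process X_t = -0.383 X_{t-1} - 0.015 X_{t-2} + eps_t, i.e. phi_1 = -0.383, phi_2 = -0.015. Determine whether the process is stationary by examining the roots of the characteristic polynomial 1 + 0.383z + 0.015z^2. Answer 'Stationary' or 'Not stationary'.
\text{Stationary}

The AR(p) characteristic polynomial is P(z) = 1 + 0.383z + 0.015z^2.
Stationarity requires all roots to lie outside the unit circle, i.e. |z| > 1 for every root.
Set 1 + (0.383) z + (0.015) z^2 = 0, i.e. a z^2 + b z + c = 0 with a = 0.015, b = 0.383, c = 1.
Discriminant D = b^2 - 4ac = (0.383)^2 - 4*(0.015)*1 = 0.146689 - (0.06) = 0.086689.
D >= 0, so the roots are real: z = (-b +/- sqrt(D)) / (2a) = (-0.383 +/- 0.29443) / (0.03).
  z_1 = (-0.383 + 0.29443) / (0.03) = -2.9523,   |z_1| = 2.9523.
  z_2 = (-0.383 - 0.29443) / (0.03) = -22.581,   |z_2| = 22.581.
Moduli of all roots: 2.9523, 22.5810.
All moduli strictly greater than 1? Yes.
Verdict: Stationary.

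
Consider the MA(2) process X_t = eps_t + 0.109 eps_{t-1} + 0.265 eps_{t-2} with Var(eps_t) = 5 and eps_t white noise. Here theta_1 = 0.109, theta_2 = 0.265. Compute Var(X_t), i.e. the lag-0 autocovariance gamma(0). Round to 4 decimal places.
\gamma(0) = 5.4105

For an MA(q) process X_t = eps_t + sum_i theta_i eps_{t-i} with
Var(eps_t) = sigma^2, the variance is
  gamma(0) = sigma^2 * (1 + sum_i theta_i^2).
  sum_i theta_i^2 = (0.109)^2 + (0.265)^2 = 0.011881 + 0.070225 = 0.082106.
  gamma(0) = 5 * (1 + 0.082106) = 5 * 1.082106 = 5.41053, which rounds to 5.4105.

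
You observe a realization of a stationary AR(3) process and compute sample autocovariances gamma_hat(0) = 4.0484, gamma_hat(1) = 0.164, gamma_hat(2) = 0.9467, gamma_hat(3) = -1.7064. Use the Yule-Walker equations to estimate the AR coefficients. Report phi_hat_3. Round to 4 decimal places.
\hat\phi_{3} = -0.4640

The Yule-Walker equations for an AR(p) process read, in matrix form,
  Gamma_p phi = r_p,   with   (Gamma_p)_{ij} = gamma(|i - j|),
                       (r_p)_i = gamma(i),   i,j = 1..p.
Substitute the sample gammas (Toeplitz matrix and right-hand side of size 3):
  Gamma_p = [[4.0484, 0.164, 0.9467], [0.164, 4.0484, 0.164], [0.9467, 0.164, 4.0484]]
  r_p     = [0.164, 0.9467, -1.7064]
Written out (R1..R3):
  (R1) 4.0484 phi_1 + 0.164 phi_2 + 0.9467 phi_3 = 0.164
  (R2) 0.164 phi_1 + 4.0484 phi_2 + 0.164 phi_3 = 0.9467
  (R3) 0.9467 phi_1 + 0.164 phi_2 + 4.0484 phi_3 = -1.7064
Gaussian elimination:
  R2 <- R2 - (0.164/4.0484) R1 = R2 - (0.04051) R1:  4.041756 phi_2 + 0.125649 phi_3 = 0.940056
  R3 <- R3 - (0.9467/4.0484) R1 = R3 - (0.233845) R1:  0.125649 phi_2 + 3.827018 phi_3 = -1.744751
  R3 <- R3 - (0.125649/4.041756) R2 = R3 - (0.031088) R2:  3.823112 phi_3 = -1.773975
Back-substitution:
  phi_hat_3 = -1.773975 / 3.823112 = -0.464013
  phi_hat_2 = (0.940056 - (0.125649)(-0.464013)) / 4.041756 = 0.247011
  phi_hat_1 = (0.164 - (0.164)(0.247011) - (0.9467)(-0.464013)) / 4.0484 = 0.139011
So phi_hat = [0.1390, 0.2470, -0.4640].
Therefore phi_hat_3 = -0.4640.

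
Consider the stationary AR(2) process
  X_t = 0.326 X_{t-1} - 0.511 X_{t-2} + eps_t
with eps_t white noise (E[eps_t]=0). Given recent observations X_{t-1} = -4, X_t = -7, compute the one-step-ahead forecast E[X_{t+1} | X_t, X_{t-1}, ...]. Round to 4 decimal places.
E[X_{t+1} \mid \mathcal F_t] = -0.2380

For an AR(p) model X_t = c + sum_i phi_i X_{t-i} + eps_t, the
one-step-ahead conditional mean is
  E[X_{t+1} | X_t, ...] = c + sum_i phi_i X_{t+1-i}.
Substitute known values:
  E[X_{t+1} | ...] = (0.326) * (-7) + (-0.511) * (-4)
                   = -0.2380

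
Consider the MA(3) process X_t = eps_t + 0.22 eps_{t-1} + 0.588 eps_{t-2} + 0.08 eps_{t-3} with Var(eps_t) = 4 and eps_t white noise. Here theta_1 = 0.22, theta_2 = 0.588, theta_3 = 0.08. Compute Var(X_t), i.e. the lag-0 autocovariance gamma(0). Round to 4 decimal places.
\gamma(0) = 5.6022

For an MA(q) process X_t = eps_t + sum_i theta_i eps_{t-i} with
Var(eps_t) = sigma^2, the variance is
  gamma(0) = sigma^2 * (1 + sum_i theta_i^2).
  sum_i theta_i^2 = (0.22)^2 + (0.588)^2 + (0.08)^2 = 0.0484 + 0.345744 + 0.0064 = 0.400544.
  gamma(0) = 4 * (1 + 0.400544) = 4 * 1.400544 = 5.602176, which rounds to 5.6022.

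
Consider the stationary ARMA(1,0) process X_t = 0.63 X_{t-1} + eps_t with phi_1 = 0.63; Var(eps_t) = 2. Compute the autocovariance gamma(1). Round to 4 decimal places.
\gamma(1) = 2.0892

Multiply the model equation by X_{t-k} and take expectations. With theta_0 = psi_0 = 1 and psi_j the MA(infinity) weights, this gives
  gamma(k) - sum_i phi_i gamma(k-i) = c_k,
  c_k = sigma^2 * sum_{j=k..q} theta_j psi_{j-k}   (c_k = 0 for k > q),
using gamma(-m) = gamma(m).
Pure AR (q = 0): c_0 = sigma^2 = 2, c_k = 0 for k >= 1.
Equations for k = 0 and k = 1 (AR order 1):
  gamma(0) = phi_1 gamma(1) + c_0
  gamma(1) = phi_1 gamma(0) + c_1
Substituting the second into the first: gamma(0) (1 - phi_1^2) = c_0 + phi_1 c_1, so
  gamma(0) = c_0 / (1 - phi_1^2) = 2 / (1 - (0.63)^2) = 2 / 0.6031 = 3.3162.
  gamma(1) = phi_1 gamma(0) = (0.63)(3.3162) = 2.089206.
Therefore gamma(1) = 2.0892 (to 4 decimal places).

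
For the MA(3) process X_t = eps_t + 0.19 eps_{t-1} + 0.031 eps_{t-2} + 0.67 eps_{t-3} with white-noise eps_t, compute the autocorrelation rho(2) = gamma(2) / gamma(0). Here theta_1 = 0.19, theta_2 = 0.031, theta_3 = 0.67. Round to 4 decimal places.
\rho(2) = 0.1065

For an MA(q) process with theta_0 = 1, the autocovariance is
  gamma(k) = sigma^2 * sum_{i=0..q-k} theta_i * theta_{i+k},
and rho(k) = gamma(k) / gamma(0). Sigma^2 cancels.
  numerator   = (1)*(0.031) + (0.19)*(0.67) = 0.1583.
  denominator = (1)^2 + (0.19)^2 + (0.031)^2 + (0.67)^2 = 1.485961.
  rho(2) = 0.1583 / 1.485961 = 0.1065.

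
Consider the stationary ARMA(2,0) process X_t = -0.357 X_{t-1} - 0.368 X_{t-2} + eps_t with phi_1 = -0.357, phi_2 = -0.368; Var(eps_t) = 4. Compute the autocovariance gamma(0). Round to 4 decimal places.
\gamma(0) = 4.9647

Multiply the model equation by X_{t-k} and take expectations. With theta_0 = psi_0 = 1 and psi_j the MA(infinity) weights, this gives
  gamma(k) - sum_i phi_i gamma(k-i) = c_k,
  c_k = sigma^2 * sum_{j=k..q} theta_j psi_{j-k}   (c_k = 0 for k > q),
using gamma(-m) = gamma(m).
Pure AR (q = 0): c_0 = sigma^2 = 4, c_k = 0 for k >= 1.
Equations for k = 0, 1, 2 (AR order 2, c_2 = 0):
  (E0) gamma(0) = phi_1 gamma(1) + phi_2 gamma(2) + c_0
  (E1) gamma(1) = phi_1 gamma(0) + phi_2 gamma(1) + c_1
  (E2) gamma(2) = phi_1 gamma(1) + phi_2 gamma(0)
From (E1): gamma(1) = A gamma(0) + B with
  A = phi_1 / (1 - phi_2) = -0.357 / 1.368 = -0.260965,   B = c_1 / (1 - phi_2) = 0 / 1.368 = 0.
Insert (E2) into (E0): gamma(0) (1 - phi_2^2) = phi_1 (1 + phi_2) gamma(1) + c_0.
  phi_1 (1 + phi_2) = (-0.357)(0.632) = -0.225624,   1 - phi_2^2 = 0.864576.
Replace gamma(1) by A gamma(0) + B and collect gamma(0):
  gamma(0) [0.864576 - (-0.225624)(-0.260965)] = c_0 = 4
  gamma(0) * 0.805696 = 4
  gamma(0) = 4 / 0.805696 = 4.964651.
Therefore gamma(0) = 4.9647 (to 4 decimal places).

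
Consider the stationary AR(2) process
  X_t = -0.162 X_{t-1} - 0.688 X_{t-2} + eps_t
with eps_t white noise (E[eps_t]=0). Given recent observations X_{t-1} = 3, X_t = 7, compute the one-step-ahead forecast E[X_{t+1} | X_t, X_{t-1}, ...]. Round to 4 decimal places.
E[X_{t+1} \mid \mathcal F_t] = -3.1980

For an AR(p) model X_t = c + sum_i phi_i X_{t-i} + eps_t, the
one-step-ahead conditional mean is
  E[X_{t+1} | X_t, ...] = c + sum_i phi_i X_{t+1-i}.
Substitute known values:
  E[X_{t+1} | ...] = (-0.162) * (7) + (-0.688) * (3)
                   = -3.1980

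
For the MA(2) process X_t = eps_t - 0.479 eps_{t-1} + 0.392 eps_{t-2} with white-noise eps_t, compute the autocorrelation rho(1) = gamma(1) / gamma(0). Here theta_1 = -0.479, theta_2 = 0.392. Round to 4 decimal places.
\rho(1) = -0.4821

For an MA(q) process with theta_0 = 1, the autocovariance is
  gamma(k) = sigma^2 * sum_{i=0..q-k} theta_i * theta_{i+k},
and rho(k) = gamma(k) / gamma(0). Sigma^2 cancels.
  numerator   = (1)*(-0.479) + (-0.479)*(0.392) = -0.666768.
  denominator = (1)^2 + (-0.479)^2 + (0.392)^2 = 1.383105.
  rho(1) = -0.666768 / 1.383105 = -0.4821.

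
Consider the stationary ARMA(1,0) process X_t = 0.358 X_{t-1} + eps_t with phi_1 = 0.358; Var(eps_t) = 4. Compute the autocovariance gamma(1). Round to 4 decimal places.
\gamma(1) = 1.6425

Multiply the model equation by X_{t-k} and take expectations. With theta_0 = psi_0 = 1 and psi_j the MA(infinity) weights, this gives
  gamma(k) - sum_i phi_i gamma(k-i) = c_k,
  c_k = sigma^2 * sum_{j=k..q} theta_j psi_{j-k}   (c_k = 0 for k > q),
using gamma(-m) = gamma(m).
Pure AR (q = 0): c_0 = sigma^2 = 4, c_k = 0 for k >= 1.
Equations for k = 0 and k = 1 (AR order 1):
  gamma(0) = phi_1 gamma(1) + c_0
  gamma(1) = phi_1 gamma(0) + c_1
Substituting the second into the first: gamma(0) (1 - phi_1^2) = c_0 + phi_1 c_1, so
  gamma(0) = c_0 / (1 - phi_1^2) = 4 / (1 - (0.358)^2) = 4 / 0.871836 = 4.588019.
  gamma(1) = phi_1 gamma(0) = (0.358)(4.588019) = 1.642511.
Therefore gamma(1) = 1.6425 (to 4 decimal places).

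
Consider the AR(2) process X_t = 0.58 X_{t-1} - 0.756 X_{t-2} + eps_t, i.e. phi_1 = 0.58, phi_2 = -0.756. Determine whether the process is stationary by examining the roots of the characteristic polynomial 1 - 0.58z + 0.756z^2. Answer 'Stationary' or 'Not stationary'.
\text{Stationary}

The AR(p) characteristic polynomial is P(z) = 1 - 0.58z + 0.756z^2.
Stationarity requires all roots to lie outside the unit circle, i.e. |z| > 1 for every root.
Set 1 + (-0.58) z + (0.756) z^2 = 0, i.e. a z^2 + b z + c = 0 with a = 0.756, b = -0.58, c = 1.
Discriminant D = b^2 - 4ac = (-0.58)^2 - 4*(0.756)*1 = 0.3364 - (3.024) = -2.6876.
D < 0, so the roots are the complex-conjugate pair z = (-b +/- i sqrt(-D)) / (2a) = 0.3836 +/- 1.0843i.
For a conjugate pair |z|^2 = z * conj(z) = (product of roots) = c/a = 1/(0.756) = 1.322751, so |z| = sqrt(1.322751) = 1.1501 for both roots.
Moduli of all roots: 1.1501, 1.1501.
All moduli strictly greater than 1? Yes.
Verdict: Stationary.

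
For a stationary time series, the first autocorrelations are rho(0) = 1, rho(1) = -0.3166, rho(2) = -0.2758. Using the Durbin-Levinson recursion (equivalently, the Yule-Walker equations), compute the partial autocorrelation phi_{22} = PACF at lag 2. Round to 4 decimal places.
\phi_{22} = -0.4179

The PACF at lag k is phi_{kk}, the last component of the solution
to the Yule-Walker system G_k phi = r_k where
  (G_k)_{ij} = rho(|i - j|), (r_k)_i = rho(i), i,j = 1..k.
Equivalently, Durbin-Levinson gives phi_{kk} iteratively:
  phi_{11} = rho(1)
  phi_{kk} = [rho(k) - sum_{j=1..k-1} phi_{k-1,j} rho(k-j)]
            / [1 - sum_{j=1..k-1} phi_{k-1,j} rho(j)],
  phi_{k,j} = phi_{k-1,j} - phi_{kk} phi_{k-1,k-j},  j = 1..k-1.
Step k = 1:
  phi_11 = rho(1) = -0.3166.
Step k = 2:
  phi_22 = [rho(2) - phi_11 rho(1)] / [1 - phi_11 rho(1)] = [-0.2758 - (-0.3166)(-0.3166)] / [1 - (-0.3166)(-0.3166)]
         = -0.37603556 / 0.89976444 = -0.4179.
Therefore phi_{22} = -0.4179.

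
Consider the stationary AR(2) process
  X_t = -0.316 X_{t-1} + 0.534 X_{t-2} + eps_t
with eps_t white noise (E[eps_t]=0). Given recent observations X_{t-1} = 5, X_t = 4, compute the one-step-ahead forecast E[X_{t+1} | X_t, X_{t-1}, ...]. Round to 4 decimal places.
E[X_{t+1} \mid \mathcal F_t] = 1.4060

For an AR(p) model X_t = c + sum_i phi_i X_{t-i} + eps_t, the
one-step-ahead conditional mean is
  E[X_{t+1} | X_t, ...] = c + sum_i phi_i X_{t+1-i}.
Substitute known values:
  E[X_{t+1} | ...] = (-0.316) * (4) + (0.534) * (5)
                   = 1.4060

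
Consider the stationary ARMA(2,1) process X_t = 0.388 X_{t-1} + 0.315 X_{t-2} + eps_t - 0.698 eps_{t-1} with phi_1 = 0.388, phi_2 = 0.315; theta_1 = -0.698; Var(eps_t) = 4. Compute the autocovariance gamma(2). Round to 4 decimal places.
\gamma(2) = 0.8538

Multiply the model equation by X_{t-k} and take expectations. With theta_0 = psi_0 = 1 and psi_j the MA(infinity) weights, this gives
  gamma(k) - sum_i phi_i gamma(k-i) = c_k,
  c_k = sigma^2 * sum_{j=k..q} theta_j psi_{j-k}   (c_k = 0 for k > q),
using gamma(-m) = gamma(m).
psi-weights needed (psi_j = theta_j + sum_i phi_i psi_{j-i}):
  psi_1 = theta_1 + phi_1 = -0.698 + (0.388) = -0.31
Right-hand sides:
  c_0 = sigma^2 (1 + theta_1 psi_1) = 4 * (1 + (-0.698)(-0.31)) = 4 * 1.21638 = 4.86552
  c_1 = sigma^2 theta_1 = 4 * (-0.698) = -2.792
  c_2 = 0
Equations for k = 0, 1, 2 (AR order 2, c_2 = 0):
  (E0) gamma(0) = phi_1 gamma(1) + phi_2 gamma(2) + c_0
  (E1) gamma(1) = phi_1 gamma(0) + phi_2 gamma(1) + c_1
  (E2) gamma(2) = phi_1 gamma(1) + phi_2 gamma(0)
From (E1): gamma(1) = A gamma(0) + B with
  A = phi_1 / (1 - phi_2) = 0.388 / 0.685 = 0.566423,   B = c_1 / (1 - phi_2) = -2.792 / 0.685 = -4.075912.
Insert (E2) into (E0): gamma(0) (1 - phi_2^2) = phi_1 (1 + phi_2) gamma(1) + c_0.
  phi_1 (1 + phi_2) = (0.388)(1.315) = 0.51022,   1 - phi_2^2 = 0.900775.
Replace gamma(1) by A gamma(0) + B and collect gamma(0):
  gamma(0) [0.900775 - (0.51022)(0.566423)] = (0.51022)(-4.075912) + 4.86552
  gamma(0) * 0.611774 = 2.785908
  gamma(0) = 2.785908 / 0.611774 = 4.553815.
  gamma(1) = A gamma(0) + B = (0.566423)(4.553815) + (-4.075912) = -1.496525.
  gamma(2) = phi_1 gamma(1) + phi_2 gamma(0) = (0.388)(-1.496525) + (0.315)(4.553815) = 0.8538.
Therefore gamma(2) = 0.8538 (to 4 decimal places).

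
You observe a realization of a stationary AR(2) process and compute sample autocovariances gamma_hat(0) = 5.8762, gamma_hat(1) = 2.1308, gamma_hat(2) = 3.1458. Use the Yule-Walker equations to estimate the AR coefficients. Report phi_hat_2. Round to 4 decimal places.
\hat\phi_{2} = 0.4650

The Yule-Walker equations for an AR(p) process read, in matrix form,
  Gamma_p phi = r_p,   with   (Gamma_p)_{ij} = gamma(|i - j|),
                       (r_p)_i = gamma(i),   i,j = 1..p.
Substitute the sample gammas (Toeplitz matrix and right-hand side of size 2):
  Gamma_p = [[5.8762, 2.1308], [2.1308, 5.8762]]
  r_p     = [2.1308, 3.1458]
Written out:
  5.8762 phi_1 + 2.1308 phi_2 = 2.1308
  2.1308 phi_1 + 5.8762 phi_2 = 3.1458
Solve by Cramer's rule:
  det = gamma(0)^2 - gamma(1)^2 = (5.8762)^2 - (2.1308)^2 = 34.52972644 - 4.54030864 = 29.9894178
  phi_hat_1 = [gamma(1) gamma(0) - gamma(1) gamma(2)] / det = [(2.1308)(5.8762) - (2.1308)(3.1458)] / 29.9894178 = 5.81793632 / 29.9894178 = 0.194
  phi_hat_2 = [gamma(0) gamma(2) - gamma(1)^2] / det = [(5.8762)(3.1458) - (2.1308)^2] / 29.9894178 = 13.94504132 / 29.9894178 = 0.465
So phi_hat = [0.1940, 0.4650].
Therefore phi_hat_2 = 0.4650.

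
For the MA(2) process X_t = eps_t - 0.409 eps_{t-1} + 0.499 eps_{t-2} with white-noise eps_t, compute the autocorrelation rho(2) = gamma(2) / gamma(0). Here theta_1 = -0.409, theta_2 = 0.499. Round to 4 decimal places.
\rho(2) = 0.3523

For an MA(q) process with theta_0 = 1, the autocovariance is
  gamma(k) = sigma^2 * sum_{i=0..q-k} theta_i * theta_{i+k},
and rho(k) = gamma(k) / gamma(0). Sigma^2 cancels.
  numerator   = (1)*(0.499) = 0.499.
  denominator = (1)^2 + (-0.409)^2 + (0.499)^2 = 1.416282.
  rho(2) = 0.499 / 1.416282 = 0.3523.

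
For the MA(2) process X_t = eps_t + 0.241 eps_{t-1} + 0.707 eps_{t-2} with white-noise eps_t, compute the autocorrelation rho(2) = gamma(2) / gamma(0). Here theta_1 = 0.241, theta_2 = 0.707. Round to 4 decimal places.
\rho(2) = 0.4538

For an MA(q) process with theta_0 = 1, the autocovariance is
  gamma(k) = sigma^2 * sum_{i=0..q-k} theta_i * theta_{i+k},
and rho(k) = gamma(k) / gamma(0). Sigma^2 cancels.
  numerator   = (1)*(0.707) = 0.707.
  denominator = (1)^2 + (0.241)^2 + (0.707)^2 = 1.55793.
  rho(2) = 0.707 / 1.55793 = 0.4538.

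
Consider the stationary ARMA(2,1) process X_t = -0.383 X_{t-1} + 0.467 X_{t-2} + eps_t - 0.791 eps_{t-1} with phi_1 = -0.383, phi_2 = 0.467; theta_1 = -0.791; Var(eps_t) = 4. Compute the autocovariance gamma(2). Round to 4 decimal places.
\gamma(2) = 23.9604

Multiply the model equation by X_{t-k} and take expectations. With theta_0 = psi_0 = 1 and psi_j the MA(infinity) weights, this gives
  gamma(k) - sum_i phi_i gamma(k-i) = c_k,
  c_k = sigma^2 * sum_{j=k..q} theta_j psi_{j-k}   (c_k = 0 for k > q),
using gamma(-m) = gamma(m).
psi-weights needed (psi_j = theta_j + sum_i phi_i psi_{j-i}):
  psi_1 = theta_1 + phi_1 = -0.791 + (-0.383) = -1.174
Right-hand sides:
  c_0 = sigma^2 (1 + theta_1 psi_1) = 4 * (1 + (-0.791)(-1.174)) = 4 * 1.928634 = 7.714536
  c_1 = sigma^2 theta_1 = 4 * (-0.791) = -3.164
  c_2 = 0
Equations for k = 0, 1, 2 (AR order 2, c_2 = 0):
  (E0) gamma(0) = phi_1 gamma(1) + phi_2 gamma(2) + c_0
  (E1) gamma(1) = phi_1 gamma(0) + phi_2 gamma(1) + c_1
  (E2) gamma(2) = phi_1 gamma(1) + phi_2 gamma(0)
From (E1): gamma(1) = A gamma(0) + B with
  A = phi_1 / (1 - phi_2) = -0.383 / 0.533 = -0.718574,   B = c_1 / (1 - phi_2) = -3.164 / 0.533 = -5.93621.
Insert (E2) into (E0): gamma(0) (1 - phi_2^2) = phi_1 (1 + phi_2) gamma(1) + c_0.
  phi_1 (1 + phi_2) = (-0.383)(1.467) = -0.561861,   1 - phi_2^2 = 0.781911.
Replace gamma(1) by A gamma(0) + B and collect gamma(0):
  gamma(0) [0.781911 - (-0.561861)(-0.718574)] = (-0.561861)(-5.93621) + 7.714536
  gamma(0) * 0.378172 = 11.049861
  gamma(0) = 11.049861 / 0.378172 = 29.219123.
  gamma(1) = A gamma(0) + B = (-0.718574)(29.219123) + (-5.93621) = -26.932315.
  gamma(2) = phi_1 gamma(1) + phi_2 gamma(0) = (-0.383)(-26.932315) + (0.467)(29.219123) = 23.960407.
Therefore gamma(2) = 23.9604 (to 4 decimal places).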